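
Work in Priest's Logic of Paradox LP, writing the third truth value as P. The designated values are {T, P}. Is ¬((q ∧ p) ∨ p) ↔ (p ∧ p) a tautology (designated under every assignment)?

Countermodel: q=T, p=T gives F, which is not designated.

No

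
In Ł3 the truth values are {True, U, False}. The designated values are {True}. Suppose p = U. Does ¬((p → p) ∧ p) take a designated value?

p → p = U → U = True  [min(1, 1−½+½)]
(p → p) ∧ p = True ∧ U = U
¬((p → p) ∧ p) = ¬U = U
U ∉ {True}.

No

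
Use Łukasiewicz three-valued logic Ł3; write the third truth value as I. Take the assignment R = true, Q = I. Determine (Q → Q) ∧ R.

true

Q → Q = I → I = true
(Q → Q) ∧ R = true ∧ true = true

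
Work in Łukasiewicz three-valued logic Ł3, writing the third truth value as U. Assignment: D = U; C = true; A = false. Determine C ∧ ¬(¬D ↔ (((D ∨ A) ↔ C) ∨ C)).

U

¬D = ¬U = U
D ∨ A = U ∨ false = U
(D ∨ A) ↔ C = U ↔ true = U
((D ∨ A) ↔ C) ∨ C = U ∨ true = true
¬D ↔ (((D ∨ A) ↔ C) ∨ C) = U ↔ true = U
¬(¬D ↔ (((D ∨ A) ↔ C) ∨ C)) = ¬U = U
C ∧ ¬(¬D ↔ (((D ∨ A) ↔ C) ∨ C)) = true ∧ U = U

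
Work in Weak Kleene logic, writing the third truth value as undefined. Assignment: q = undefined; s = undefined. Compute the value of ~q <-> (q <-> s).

~q = ~undefined = undefined
q <-> s = undefined <-> undefined = undefined
~q <-> (q <-> s) = undefined <-> undefined = undefined

undefined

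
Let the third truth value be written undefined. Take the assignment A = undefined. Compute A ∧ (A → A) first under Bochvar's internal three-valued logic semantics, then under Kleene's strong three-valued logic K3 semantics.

In Bochvar's internal three-valued logic: A → A = undefined → undefined = undefined
A ∧ (A → A) = undefined ∧ undefined = undefined
In Kleene's strong three-valued logic K3: A → A = undefined → undefined = undefined  [¬undefined ∨ undefined]
A ∧ (A → A) = undefined ∧ undefined = undefined

undefined; undefined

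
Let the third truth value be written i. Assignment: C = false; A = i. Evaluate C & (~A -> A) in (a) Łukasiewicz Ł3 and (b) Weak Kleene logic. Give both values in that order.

false; i

In Łukasiewicz Ł3: ~A = ~i = i
~A -> A = i -> i = true  [min(1, 1−½+½)]
C & (~A -> A) = false & true = false
In Weak Kleene logic: ~A = ~i = i
~A -> A = i -> i = i  [any arg is the third value ⇒ result is the third value]
C & (~A -> A) = false & i = i
They differ because Łukasiewicz Ł3 and Weak Kleene logic treat i differently under the binary connectives.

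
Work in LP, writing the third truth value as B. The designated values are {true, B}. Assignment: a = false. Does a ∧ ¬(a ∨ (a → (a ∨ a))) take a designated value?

No

a ∨ a = false ∨ false = false
a → (a ∨ a) = false → false = true
a ∨ (a → (a ∨ a)) = false ∨ true = true
¬(a ∨ (a → (a ∨ a))) = ¬true = false
a ∧ ¬(a ∨ (a → (a ∨ a))) = false ∧ false = false
false ∉ {true, B}.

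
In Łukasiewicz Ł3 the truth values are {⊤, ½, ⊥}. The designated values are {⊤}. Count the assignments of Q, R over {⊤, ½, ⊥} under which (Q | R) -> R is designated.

Of the 9 assignments, 6 give a value in {⊤}.

6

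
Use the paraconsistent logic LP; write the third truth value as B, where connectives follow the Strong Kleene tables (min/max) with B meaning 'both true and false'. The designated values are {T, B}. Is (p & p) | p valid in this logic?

Countermodel: p=F gives F, which is not designated.

No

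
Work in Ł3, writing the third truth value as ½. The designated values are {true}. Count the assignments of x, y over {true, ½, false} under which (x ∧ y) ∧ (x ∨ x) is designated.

Designated under: (x=true, y=true).

1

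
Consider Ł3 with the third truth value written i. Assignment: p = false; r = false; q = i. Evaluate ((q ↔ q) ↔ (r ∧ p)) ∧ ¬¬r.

false

q ↔ q = i ↔ i = true  [1 − |½−½|]
r ∧ p = false ∧ false = false
(q ↔ q) ↔ (r ∧ p) = true ↔ false = false
¬r = ¬false = true
¬¬r = ¬true = false
((q ↔ q) ↔ (r ∧ p)) ∧ ¬¬r = false ∧ false = false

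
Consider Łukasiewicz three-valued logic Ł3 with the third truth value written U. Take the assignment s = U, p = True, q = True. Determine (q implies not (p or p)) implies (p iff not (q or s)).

p or p = True or True = True
not (p or p) = not True = False
q implies not (p or p) = True implies False = False
q or s = True or U = True
not (q or s) = not True = False
p iff not (q or s) = True iff False = False
(q implies not (p or p)) implies (p iff not (q or s)) = False implies False = True

True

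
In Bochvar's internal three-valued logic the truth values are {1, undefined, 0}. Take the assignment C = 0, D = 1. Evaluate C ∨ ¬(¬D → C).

¬D = ¬1 = 0
¬D → C = 0 → 0 = 1
¬(¬D → C) = ¬1 = 0
C ∨ ¬(¬D → C) = 0 ∨ 0 = 0

0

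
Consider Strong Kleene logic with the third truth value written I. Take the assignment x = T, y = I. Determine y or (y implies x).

y implies x = I implies T = T  [not I or T]
y or (y implies x) = I or T = T

T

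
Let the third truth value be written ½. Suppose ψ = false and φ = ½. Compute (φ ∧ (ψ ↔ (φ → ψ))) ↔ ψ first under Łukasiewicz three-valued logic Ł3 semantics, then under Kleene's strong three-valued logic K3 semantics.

In Łukasiewicz three-valued logic Ł3: φ → ψ = ½ → false = ½  [min(1, 1−½+0)]
ψ ↔ (φ → ψ) = false ↔ ½ = ½
φ ∧ (ψ ↔ (φ → ψ)) = ½ ∧ ½ = ½
(φ ∧ (ψ ↔ (φ → ψ))) ↔ ψ = ½ ↔ false = ½
In Kleene's strong three-valued logic K3: φ → ψ = ½ → false = ½
ψ ↔ (φ → ψ) = false ↔ ½ = ½
φ ∧ (ψ ↔ (φ → ψ)) = ½ ∧ ½ = ½
(φ ∧ (ψ ↔ (φ → ψ))) ↔ ψ = ½ ↔ false = ½

½; ½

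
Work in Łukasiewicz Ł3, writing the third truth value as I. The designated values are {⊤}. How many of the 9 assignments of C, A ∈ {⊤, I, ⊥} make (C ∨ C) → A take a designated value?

6

Of the 9 assignments, 6 give a value in {⊤}.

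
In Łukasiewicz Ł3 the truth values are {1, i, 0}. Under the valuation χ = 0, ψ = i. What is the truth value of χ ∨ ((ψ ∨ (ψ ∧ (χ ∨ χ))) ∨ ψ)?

i

χ ∨ χ = 0 ∨ 0 = 0
ψ ∧ (χ ∨ χ) = i ∧ 0 = 0
ψ ∨ (ψ ∧ (χ ∨ χ)) = i ∨ 0 = i
(ψ ∨ (ψ ∧ (χ ∨ χ))) ∨ ψ = i ∨ i = i
χ ∨ ((ψ ∨ (ψ ∧ (χ ∨ χ))) ∨ ψ) = 0 ∨ i = i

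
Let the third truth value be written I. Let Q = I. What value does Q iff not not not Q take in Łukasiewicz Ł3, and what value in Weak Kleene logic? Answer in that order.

In Łukasiewicz Ł3: not Q = not I = I
not not Q = not I = I
not not not Q = not I = I
Q iff not not not Q = I iff I = True  [1 − |½−½|]
In Weak Kleene logic: not Q = not I = I
not not Q = not I = I
not not not Q = not I = I
Q iff not not not Q = I iff I = I
They differ because Łukasiewicz Ł3 and Weak Kleene logic treat I differently under the binary connectives.

True; I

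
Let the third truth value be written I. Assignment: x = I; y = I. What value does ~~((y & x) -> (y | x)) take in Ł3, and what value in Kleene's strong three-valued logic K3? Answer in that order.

True; I

In Ł3: y & x = I & I = I
y | x = I | I = I
(y & x) -> (y | x) = I -> I = True  [min(1, 1−½+½)]
~((y & x) -> (y | x)) = ~True = False
~~((y & x) -> (y | x)) = ~False = True
In Kleene's strong three-valued logic K3: y & x = I & I = I
y | x = I | I = I
(y & x) -> (y | x) = I -> I = I  [~I | I]
~((y & x) -> (y | x)) = ~I = I
~~((y & x) -> (y | x)) = ~I = I
They differ because Ł3 and Kleene's strong three-valued logic K3 treat I differently under implication.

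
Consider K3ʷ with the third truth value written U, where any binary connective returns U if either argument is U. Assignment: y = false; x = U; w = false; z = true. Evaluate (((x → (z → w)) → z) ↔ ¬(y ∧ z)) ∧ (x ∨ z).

z → w = true → false = false
x → (z → w) = U → false = U  [any arg is the third value ⇒ result is the third value]
(x → (z → w)) → z = U → true = U
y ∧ z = false ∧ true = false
¬(y ∧ z) = ¬false = true
((x → (z → w)) → z) ↔ ¬(y ∧ z) = U ↔ true = U
x ∨ z = U ∨ true = U
(((x → (z → w)) → z) ↔ ¬(y ∧ z)) ∧ (x ∨ z) = U ∧ U = U

U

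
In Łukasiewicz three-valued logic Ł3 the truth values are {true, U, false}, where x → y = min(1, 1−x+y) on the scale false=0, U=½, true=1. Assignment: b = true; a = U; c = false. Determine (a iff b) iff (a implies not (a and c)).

a iff b = U iff true = U
a and c = U and false = false
not (a and c) = not false = true
a implies not (a and c) = U implies true = true
(a iff b) iff (a implies not (a and c)) = U iff true = U

U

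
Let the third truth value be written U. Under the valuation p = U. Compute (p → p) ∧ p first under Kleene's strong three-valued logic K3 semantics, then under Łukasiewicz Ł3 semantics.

In Kleene's strong three-valued logic K3: p → p = U → U = U  [¬U ∨ U]
(p → p) ∧ p = U ∧ U = U
In Łukasiewicz Ł3: p → p = U → U = True  [min(1, 1−½+½)]
(p → p) ∧ p = True ∧ U = U

U; U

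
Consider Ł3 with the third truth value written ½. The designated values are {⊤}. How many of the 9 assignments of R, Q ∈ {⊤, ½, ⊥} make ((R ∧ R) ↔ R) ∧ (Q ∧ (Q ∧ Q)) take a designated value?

3

Designated under: (R=⊤, Q=⊤); (R=½, Q=⊤); (R=⊥, Q=⊤).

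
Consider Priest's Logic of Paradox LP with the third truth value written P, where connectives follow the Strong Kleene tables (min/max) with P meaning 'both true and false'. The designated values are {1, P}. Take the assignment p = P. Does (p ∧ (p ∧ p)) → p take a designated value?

Yes

p ∧ p = P ∧ P = P
p ∧ (p ∧ p) = P ∧ P = P
(p ∧ (p ∧ p)) → p = P → P = P  [¬P ∨ P]
P ∈ {1, P}.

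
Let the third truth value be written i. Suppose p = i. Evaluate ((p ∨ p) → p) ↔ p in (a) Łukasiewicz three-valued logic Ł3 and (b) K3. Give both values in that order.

In Łukasiewicz three-valued logic Ł3: p ∨ p = i ∨ i = i
(p ∨ p) → p = i → i = 1  [min(1, 1−½+½)]
((p ∨ p) → p) ↔ p = 1 ↔ i = i
In K3: p ∨ p = i ∨ i = i
(p ∨ p) → p = i → i = i  [¬i ∨ i]
((p ∨ p) → p) ↔ p = i ↔ i = i

i; i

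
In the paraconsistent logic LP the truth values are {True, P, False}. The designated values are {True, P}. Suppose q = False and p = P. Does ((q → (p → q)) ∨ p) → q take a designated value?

No

p → q = P → False = P  [¬P ∨ False]
q → (p → q) = False → P = True
(q → (p → q)) ∨ p = True ∨ P = True
((q → (p → q)) ∨ p) → q = True → False = False
False ∉ {True, P}.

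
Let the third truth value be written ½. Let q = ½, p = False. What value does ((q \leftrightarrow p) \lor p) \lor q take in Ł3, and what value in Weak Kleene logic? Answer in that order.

½; ½

In Ł3: q \leftrightarrow p = ½ \leftrightarrow False = ½  [1 − |½−0|]
(q \leftrightarrow p) \lor p = ½ \lor False = ½
((q \leftrightarrow p) \lor p) \lor q = ½ \lor ½ = ½
In Weak Kleene logic: q \leftrightarrow p = ½ \leftrightarrow False = ½
(q \leftrightarrow p) \lor p = ½ \lor False = ½
((q \leftrightarrow p) \lor p) \lor q = ½ \lor ½ = ½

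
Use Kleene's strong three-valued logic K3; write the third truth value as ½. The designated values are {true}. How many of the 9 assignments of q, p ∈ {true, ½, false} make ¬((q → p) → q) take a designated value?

Designated under: (q=false, p=true); (q=false, p=½); (q=false, p=false).

3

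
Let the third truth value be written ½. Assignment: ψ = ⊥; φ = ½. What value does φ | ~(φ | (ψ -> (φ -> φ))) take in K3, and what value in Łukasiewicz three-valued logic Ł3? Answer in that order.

½; ½

In K3: φ -> φ = ½ -> ½ = ½  [~½ | ½]
ψ -> (φ -> φ) = ⊥ -> ½ = ⊤
φ | (ψ -> (φ -> φ)) = ½ | ⊤ = ⊤
~(φ | (ψ -> (φ -> φ))) = ~⊤ = ⊥
φ | ~(φ | (ψ -> (φ -> φ))) = ½ | ⊥ = ½
In Łukasiewicz three-valued logic Ł3: φ -> φ = ½ -> ½ = ⊤  [min(1, 1−½+½)]
ψ -> (φ -> φ) = ⊥ -> ⊤ = ⊤
φ | (ψ -> (φ -> φ)) = ½ | ⊤ = ⊤
~(φ | (ψ -> (φ -> φ))) = ~⊤ = ⊥
φ | ~(φ | (ψ -> (φ -> φ))) = ½ | ⊥ = ½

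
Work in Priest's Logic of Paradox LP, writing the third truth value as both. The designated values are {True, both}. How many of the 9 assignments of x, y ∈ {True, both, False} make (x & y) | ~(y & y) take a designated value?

8

Of the 9 assignments, 8 give a value in {True, both}.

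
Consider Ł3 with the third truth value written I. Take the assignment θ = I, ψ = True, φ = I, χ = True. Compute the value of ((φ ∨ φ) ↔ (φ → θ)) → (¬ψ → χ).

φ ∨ φ = I ∨ I = I
φ → θ = I → I = True
(φ ∨ φ) ↔ (φ → θ) = I ↔ True = I
¬ψ = ¬True = False
¬ψ → χ = False → True = True
((φ ∨ φ) ↔ (φ → θ)) → (¬ψ → χ) = I → True = True

True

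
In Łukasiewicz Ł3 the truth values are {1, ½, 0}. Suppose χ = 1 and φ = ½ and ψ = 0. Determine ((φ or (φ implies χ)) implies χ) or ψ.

φ implies χ = ½ implies 1 = 1  [min(1, 1−½+1)]
φ or (φ implies χ) = ½ or 1 = 1
(φ or (φ implies χ)) implies χ = 1 implies 1 = 1
((φ or (φ implies χ)) implies χ) or ψ = 1 or 0 = 1

1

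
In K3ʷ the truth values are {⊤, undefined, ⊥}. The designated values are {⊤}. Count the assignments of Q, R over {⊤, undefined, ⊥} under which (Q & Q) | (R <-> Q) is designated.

3

Designated under: (Q=⊤, R=⊤); (Q=⊤, R=⊥); (Q=⊥, R=⊥).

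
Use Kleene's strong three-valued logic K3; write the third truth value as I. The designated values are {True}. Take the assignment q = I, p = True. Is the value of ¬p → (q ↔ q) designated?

¬p = ¬True = False
q ↔ q = I ↔ I = I
¬p → (q ↔ q) = False → I = True  [¬False ∨ I]
True ∈ {True}.

Yes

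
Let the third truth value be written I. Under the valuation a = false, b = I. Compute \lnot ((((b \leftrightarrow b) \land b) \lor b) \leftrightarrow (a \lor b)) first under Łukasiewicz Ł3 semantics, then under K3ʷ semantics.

false; I

In Łukasiewicz Ł3: b \leftrightarrow b = I \leftrightarrow I = true
(b \leftrightarrow b) \land b = true \land I = I
((b \leftrightarrow b) \land b) \lor b = I \lor I = I
a \lor b = false \lor I = I
(((b \leftrightarrow b) \land b) \lor b) \leftrightarrow (a \lor b) = I \leftrightarrow I = true
\lnot ((((b \leftrightarrow b) \land b) \lor b) \leftrightarrow (a \lor b)) = \lnot true = false
In K3ʷ: b \leftrightarrow b = I \leftrightarrow I = I
(b \leftrightarrow b) \land b = I \land I = I
((b \leftrightarrow b) \land b) \lor b = I \lor I = I
a \lor b = false \lor I = I
(((b \leftrightarrow b) \land b) \lor b) \leftrightarrow (a \lor b) = I \leftrightarrow I = I
\lnot ((((b \leftrightarrow b) \land b) \lor b) \leftrightarrow (a \lor b)) = \lnot I = I
They differ because Łukasiewicz Ł3 and K3ʷ treat I differently under the binary connectives.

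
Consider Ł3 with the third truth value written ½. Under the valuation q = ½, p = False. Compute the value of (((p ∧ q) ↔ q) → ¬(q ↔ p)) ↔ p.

False

p ∧ q = False ∧ ½ = False
(p ∧ q) ↔ q = False ↔ ½ = ½  [1 − |0−½|]
q ↔ p = ½ ↔ False = ½
¬(q ↔ p) = ¬½ = ½
((p ∧ q) ↔ q) → ¬(q ↔ p) = ½ → ½ = True
(((p ∧ q) ↔ q) → ¬(q ↔ p)) ↔ p = True ↔ False = False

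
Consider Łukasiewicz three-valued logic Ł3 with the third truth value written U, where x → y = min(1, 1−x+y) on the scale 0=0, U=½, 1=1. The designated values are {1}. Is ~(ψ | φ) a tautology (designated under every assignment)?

No

Countermodel: ψ=1, φ=1 gives 0, which is not designated.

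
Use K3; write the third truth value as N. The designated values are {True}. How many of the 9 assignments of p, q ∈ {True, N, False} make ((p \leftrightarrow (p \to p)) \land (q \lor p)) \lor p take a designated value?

Designated under: (p=True, q=True); (p=True, q=N); (p=True, q=False).

3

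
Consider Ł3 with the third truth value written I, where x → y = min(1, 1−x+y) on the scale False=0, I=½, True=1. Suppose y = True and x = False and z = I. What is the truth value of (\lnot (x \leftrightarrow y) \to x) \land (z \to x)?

x \leftrightarrow y = False \leftrightarrow True = False
\lnot (x \leftrightarrow y) = \lnot False = True
\lnot (x \leftrightarrow y) \to x = True \to False = False
z \to x = I \to False = I  [min(1, 1−½+0)]
(\lnot (x \leftrightarrow y) \to x) \land (z \to x) = False \land I = False

False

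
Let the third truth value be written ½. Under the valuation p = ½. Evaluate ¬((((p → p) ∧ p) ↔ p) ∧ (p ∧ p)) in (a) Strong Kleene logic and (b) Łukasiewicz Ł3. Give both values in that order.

In Strong Kleene logic: p → p = ½ → ½ = ½  [¬½ ∨ ½]
(p → p) ∧ p = ½ ∧ ½ = ½
((p → p) ∧ p) ↔ p = ½ ↔ ½ = ½
p ∧ p = ½ ∧ ½ = ½
(((p → p) ∧ p) ↔ p) ∧ (p ∧ p) = ½ ∧ ½ = ½
¬((((p → p) ∧ p) ↔ p) ∧ (p ∧ p)) = ¬½ = ½
In Łukasiewicz Ł3: p → p = ½ → ½ = True
(p → p) ∧ p = True ∧ ½ = ½
((p → p) ∧ p) ↔ p = ½ ↔ ½ = True
p ∧ p = ½ ∧ ½ = ½
(((p → p) ∧ p) ↔ p) ∧ (p ∧ p) = True ∧ ½ = ½
¬((((p → p) ∧ p) ↔ p) ∧ (p ∧ p)) = ¬½ = ½

½; ½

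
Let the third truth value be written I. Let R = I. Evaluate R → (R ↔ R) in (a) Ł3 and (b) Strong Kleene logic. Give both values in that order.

In Ł3: R ↔ R = I ↔ I = T  [1 − |½−½|]
R → (R ↔ R) = I → T = T
In Strong Kleene logic: R ↔ R = I ↔ I = I
R → (R ↔ R) = I → I = I  [¬I ∨ I]
They differ because Ł3 and Strong Kleene logic treat I differently under implication.

T; I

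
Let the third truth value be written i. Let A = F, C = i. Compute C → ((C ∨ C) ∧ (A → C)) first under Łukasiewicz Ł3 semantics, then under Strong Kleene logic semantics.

T; i

In Łukasiewicz Ł3: C ∨ C = i ∨ i = i
A → C = F → i = T
(C ∨ C) ∧ (A → C) = i ∧ T = i
C → ((C ∨ C) ∧ (A → C)) = i → i = T
In Strong Kleene logic: C ∨ C = i ∨ i = i
A → C = F → i = T
(C ∨ C) ∧ (A → C) = i ∧ T = i
C → ((C ∨ C) ∧ (A → C)) = i → i = i
They differ because Łukasiewicz Ł3 and Strong Kleene logic treat i differently under implication.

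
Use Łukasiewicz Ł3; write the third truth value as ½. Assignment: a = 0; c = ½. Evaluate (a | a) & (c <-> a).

a | a = 0 | 0 = 0
c <-> a = ½ <-> 0 = ½
(a | a) & (c <-> a) = 0 & ½ = 0

0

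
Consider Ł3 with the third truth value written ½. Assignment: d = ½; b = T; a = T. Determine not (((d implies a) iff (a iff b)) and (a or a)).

F

d implies a = ½ implies T = T  [min(1, 1−½+1)]
a iff b = T iff T = T
(d implies a) iff (a iff b) = T iff T = T
a or a = T or T = T
((d implies a) iff (a iff b)) and (a or a) = T and T = T
not (((d implies a) iff (a iff b)) and (a or a)) = not T = F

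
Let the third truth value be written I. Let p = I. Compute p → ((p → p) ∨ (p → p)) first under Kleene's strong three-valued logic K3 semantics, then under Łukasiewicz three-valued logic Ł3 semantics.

In Kleene's strong three-valued logic K3: p → p = I → I = I  [¬I ∨ I]
p → p = I → I = I
(p → p) ∨ (p → p) = I ∨ I = I
p → ((p → p) ∨ (p → p)) = I → I = I
In Łukasiewicz three-valued logic Ł3: p → p = I → I = ⊤
p → p = I → I = ⊤
(p → p) ∨ (p → p) = ⊤ ∨ ⊤ = ⊤
p → ((p → p) ∨ (p → p)) = I → ⊤ = ⊤
They differ because Kleene's strong three-valued logic K3 and Łukasiewicz three-valued logic Ł3 treat I differently under implication.

I; ⊤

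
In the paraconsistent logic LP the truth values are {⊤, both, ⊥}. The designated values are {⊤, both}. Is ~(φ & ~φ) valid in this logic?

Every assignment of φ over {⊤, both, ⊥} gives a value in {⊤, both}.
In particular, with φ=both: ~(φ & ~φ) = both.

Yes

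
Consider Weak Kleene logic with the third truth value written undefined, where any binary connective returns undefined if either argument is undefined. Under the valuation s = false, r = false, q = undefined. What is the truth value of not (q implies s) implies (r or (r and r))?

q implies s = undefined implies false = undefined  [any arg is the third value ⇒ result is the third value]
not (q implies s) = not undefined = undefined
r and r = false and false = false
r or (r and r) = false or false = false
not (q implies s) implies (r or (r and r)) = undefined implies false = undefined

undefined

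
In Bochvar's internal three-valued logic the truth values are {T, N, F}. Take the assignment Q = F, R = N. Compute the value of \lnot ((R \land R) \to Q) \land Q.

N

R \land R = N \land N = N
(R \land R) \to Q = N \to F = N  [any arg is the third value ⇒ result is the third value]
\lnot ((R \land R) \to Q) = \lnot N = N
\lnot ((R \land R) \to Q) \land Q = N \land F = N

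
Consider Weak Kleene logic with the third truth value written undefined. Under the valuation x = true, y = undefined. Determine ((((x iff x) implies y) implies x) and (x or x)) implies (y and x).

x iff x = true iff true = true
(x iff x) implies y = true implies undefined = undefined
((x iff x) implies y) implies x = undefined implies true = undefined
x or x = true or true = true
(((x iff x) implies y) implies x) and (x or x) = undefined and true = undefined
y and x = undefined and true = undefined
((((x iff x) implies y) implies x) and (x or x)) implies (y and x) = undefined implies undefined = undefined

undefined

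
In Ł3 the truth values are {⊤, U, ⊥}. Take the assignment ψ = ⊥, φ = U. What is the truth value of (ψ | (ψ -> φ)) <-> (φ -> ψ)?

ψ -> φ = ⊥ -> U = ⊤  [min(1, 1−0+½)]
ψ | (ψ -> φ) = ⊥ | ⊤ = ⊤
φ -> ψ = U -> ⊥ = U
(ψ | (ψ -> φ)) <-> (φ -> ψ) = ⊤ <-> U = U

U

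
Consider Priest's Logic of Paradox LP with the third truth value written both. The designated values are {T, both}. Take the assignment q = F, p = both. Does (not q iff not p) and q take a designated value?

No

not q = not F = T
not p = not both = both
not q iff not p = T iff both = both
(not q iff not p) and q = both and F = F
F ∉ {T, both}.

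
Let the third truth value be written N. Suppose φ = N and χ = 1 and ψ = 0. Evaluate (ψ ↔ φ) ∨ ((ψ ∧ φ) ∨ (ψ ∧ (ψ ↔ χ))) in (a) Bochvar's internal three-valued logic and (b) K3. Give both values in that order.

N; N

In Bochvar's internal three-valued logic: ψ ↔ φ = 0 ↔ N = N
ψ ∧ φ = 0 ∧ N = N
ψ ↔ χ = 0 ↔ 1 = 0
ψ ∧ (ψ ↔ χ) = 0 ∧ 0 = 0
(ψ ∧ φ) ∨ (ψ ∧ (ψ ↔ χ)) = N ∨ 0 = N
(ψ ↔ φ) ∨ ((ψ ∧ φ) ∨ (ψ ∧ (ψ ↔ χ))) = N ∨ N = N
In K3: ψ ↔ φ = 0 ↔ N = N
ψ ∧ φ = 0 ∧ N = 0
ψ ↔ χ = 0 ↔ 1 = 0
ψ ∧ (ψ ↔ χ) = 0 ∧ 0 = 0
(ψ ∧ φ) ∨ (ψ ∧ (ψ ↔ χ)) = 0 ∨ 0 = 0
(ψ ↔ φ) ∨ ((ψ ∧ φ) ∨ (ψ ∧ (ψ ↔ χ))) = N ∨ 0 = N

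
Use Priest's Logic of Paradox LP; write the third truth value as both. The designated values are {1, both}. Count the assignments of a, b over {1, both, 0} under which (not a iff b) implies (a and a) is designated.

8

Of the 9 assignments, 8 give a value in {1, both}.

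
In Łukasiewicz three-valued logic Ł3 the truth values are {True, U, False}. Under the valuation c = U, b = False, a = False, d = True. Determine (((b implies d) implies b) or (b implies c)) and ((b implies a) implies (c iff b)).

U

b implies d = False implies True = True
(b implies d) implies b = True implies False = False
b implies c = False implies U = True  [min(1, 1−0+½)]
((b implies d) implies b) or (b implies c) = False or True = True
b implies a = False implies False = True
c iff b = U iff False = U
(b implies a) implies (c iff b) = True implies U = U
(((b implies d) implies b) or (b implies c)) and ((b implies a) implies (c iff b)) = True and U = U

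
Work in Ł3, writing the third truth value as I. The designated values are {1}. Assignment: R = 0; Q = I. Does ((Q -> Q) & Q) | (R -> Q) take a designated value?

Q -> Q = I -> I = 1  [min(1, 1−½+½)]
(Q -> Q) & Q = 1 & I = I
R -> Q = 0 -> I = 1
((Q -> Q) & Q) | (R -> Q) = I | 1 = 1
1 ∈ {1}.

Yes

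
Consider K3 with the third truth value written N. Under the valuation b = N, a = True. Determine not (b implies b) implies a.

b implies b = N implies N = N
not (b implies b) = not N = N
not (b implies b) implies a = N implies True = True

True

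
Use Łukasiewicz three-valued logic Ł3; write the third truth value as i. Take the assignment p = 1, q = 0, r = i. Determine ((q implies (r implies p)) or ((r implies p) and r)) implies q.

r implies p = i implies 1 = 1  [min(1, 1−½+1)]
q implies (r implies p) = 0 implies 1 = 1
r implies p = i implies 1 = 1
(r implies p) and r = 1 and i = i
(q implies (r implies p)) or ((r implies p) and r) = 1 or i = 1
((q implies (r implies p)) or ((r implies p) and r)) implies q = 1 implies 0 = 0

0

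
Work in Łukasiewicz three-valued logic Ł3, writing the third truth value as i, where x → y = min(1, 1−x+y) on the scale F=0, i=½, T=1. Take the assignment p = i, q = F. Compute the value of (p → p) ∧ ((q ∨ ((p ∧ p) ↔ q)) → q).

p → p = i → i = T
p ∧ p = i ∧ i = i
(p ∧ p) ↔ q = i ↔ F = i
q ∨ ((p ∧ p) ↔ q) = F ∨ i = i
(q ∨ ((p ∧ p) ↔ q)) → q = i → F = i
(p → p) ∧ ((q ∨ ((p ∧ p) ↔ q)) → q) = T ∧ i = i

i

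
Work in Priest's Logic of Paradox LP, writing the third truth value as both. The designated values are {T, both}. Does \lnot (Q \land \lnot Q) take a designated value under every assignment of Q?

Yes

Every assignment of Q over {T, both, F} gives a value in {T, both}.
In particular, with Q=both: \lnot (Q \land \lnot Q) = both.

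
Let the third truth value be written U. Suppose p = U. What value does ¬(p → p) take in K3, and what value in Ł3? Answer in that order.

U; 0

In K3: p → p = U → U = U  [¬U ∨ U]
¬(p → p) = ¬U = U
In Ł3: p → p = U → U = 1  [min(1, 1−½+½)]
¬(p → p) = ¬1 = 0
They differ because K3 and Ł3 treat U differently under implication.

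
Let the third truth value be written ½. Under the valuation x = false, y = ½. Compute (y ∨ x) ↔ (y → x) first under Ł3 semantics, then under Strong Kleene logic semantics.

In Ł3: y ∨ x = ½ ∨ false = ½
y → x = ½ → false = ½  [min(1, 1−½+0)]
(y ∨ x) ↔ (y → x) = ½ ↔ ½ = true
In Strong Kleene logic: y ∨ x = ½ ∨ false = ½
y → x = ½ → false = ½
(y ∨ x) ↔ (y → x) = ½ ↔ ½ = ½
They differ because Ł3 and Strong Kleene logic treat ½ differently under implication.

true; ½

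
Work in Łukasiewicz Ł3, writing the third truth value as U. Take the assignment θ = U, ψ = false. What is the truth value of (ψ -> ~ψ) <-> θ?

~ψ = ~false = true
ψ -> ~ψ = false -> true = true
(ψ -> ~ψ) <-> θ = true <-> U = U

U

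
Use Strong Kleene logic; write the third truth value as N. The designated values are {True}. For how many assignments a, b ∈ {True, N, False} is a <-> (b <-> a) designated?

2

Designated under: (a=True, b=True); (a=False, b=True).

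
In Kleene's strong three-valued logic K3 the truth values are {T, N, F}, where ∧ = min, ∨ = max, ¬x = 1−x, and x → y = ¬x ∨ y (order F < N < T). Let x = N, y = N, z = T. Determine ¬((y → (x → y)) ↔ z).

N

x → y = N → N = N
y → (x → y) = N → N = N
(y → (x → y)) ↔ z = N ↔ T = N
¬((y → (x → y)) ↔ z) = ¬N = N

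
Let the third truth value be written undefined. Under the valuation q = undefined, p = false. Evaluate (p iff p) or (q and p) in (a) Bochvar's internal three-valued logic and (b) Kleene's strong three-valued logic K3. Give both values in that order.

In Bochvar's internal three-valued logic: p iff p = false iff false = true
q and p = undefined and false = undefined
(p iff p) or (q and p) = true or undefined = undefined
In Kleene's strong three-valued logic K3: p iff p = false iff false = true
q and p = undefined and false = false
(p iff p) or (q and p) = true or false = true
They differ because Bochvar's internal three-valued logic and Kleene's strong three-valued logic K3 treat undefined differently under the binary connectives.

undefined; true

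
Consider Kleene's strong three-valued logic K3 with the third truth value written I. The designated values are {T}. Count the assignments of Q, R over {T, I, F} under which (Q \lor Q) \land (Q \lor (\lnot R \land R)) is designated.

Designated under: (Q=T, R=T); (Q=T, R=I); (Q=T, R=F).

3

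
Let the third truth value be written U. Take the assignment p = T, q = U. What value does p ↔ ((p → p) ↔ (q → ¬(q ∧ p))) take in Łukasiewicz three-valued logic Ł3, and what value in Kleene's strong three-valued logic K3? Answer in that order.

T; U

In Łukasiewicz three-valued logic Ł3: p → p = T → T = T
q ∧ p = U ∧ T = U
¬(q ∧ p) = ¬U = U
q → ¬(q ∧ p) = U → U = T  [min(1, 1−½+½)]
(p → p) ↔ (q → ¬(q ∧ p)) = T ↔ T = T
p ↔ ((p → p) ↔ (q → ¬(q ∧ p))) = T ↔ T = T
In Kleene's strong three-valued logic K3: p → p = T → T = T
q ∧ p = U ∧ T = U
¬(q ∧ p) = ¬U = U
q → ¬(q ∧ p) = U → U = U
(p → p) ↔ (q → ¬(q ∧ p)) = T ↔ U = U
p ↔ ((p → p) ↔ (q → ¬(q ∧ p))) = T ↔ U = U
They differ because Łukasiewicz three-valued logic Ł3 and Kleene's strong three-valued logic K3 treat U differently under implication.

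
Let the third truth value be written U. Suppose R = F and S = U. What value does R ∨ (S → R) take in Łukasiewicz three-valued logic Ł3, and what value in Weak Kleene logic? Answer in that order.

In Łukasiewicz three-valued logic Ł3: S → R = U → F = U  [min(1, 1−½+0)]
R ∨ (S → R) = F ∨ U = U
In Weak Kleene logic: S → R = U → F = U  [any arg is the third value ⇒ result is the third value]
R ∨ (S → R) = F ∨ U = U

U; U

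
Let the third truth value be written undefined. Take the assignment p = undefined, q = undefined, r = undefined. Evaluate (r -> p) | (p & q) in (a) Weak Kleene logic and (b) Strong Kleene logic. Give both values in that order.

In Weak Kleene logic: r -> p = undefined -> undefined = undefined  [any arg is the third value ⇒ result is the third value]
p & q = undefined & undefined = undefined
(r -> p) | (p & q) = undefined | undefined = undefined
In Strong Kleene logic: r -> p = undefined -> undefined = undefined
p & q = undefined & undefined = undefined
(r -> p) | (p & q) = undefined | undefined = undefined

undefined; undefined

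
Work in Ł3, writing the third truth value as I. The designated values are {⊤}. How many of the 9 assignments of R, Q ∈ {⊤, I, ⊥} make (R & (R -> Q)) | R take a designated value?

Designated under: (R=⊤, Q=⊤); (R=⊤, Q=I); (R=⊤, Q=⊥).

3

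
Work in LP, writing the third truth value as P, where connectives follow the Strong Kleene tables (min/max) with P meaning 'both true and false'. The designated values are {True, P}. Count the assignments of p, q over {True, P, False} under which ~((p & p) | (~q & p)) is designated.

6

Of the 9 assignments, 6 give a value in {True, P}.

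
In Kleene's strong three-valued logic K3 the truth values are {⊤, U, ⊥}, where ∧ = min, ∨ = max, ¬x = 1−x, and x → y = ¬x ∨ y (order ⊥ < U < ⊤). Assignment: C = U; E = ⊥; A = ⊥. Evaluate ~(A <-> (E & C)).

⊥

E & C = ⊥ & U = ⊥
A <-> (E & C) = ⊥ <-> ⊥ = ⊤
~(A <-> (E & C)) = ~⊤ = ⊥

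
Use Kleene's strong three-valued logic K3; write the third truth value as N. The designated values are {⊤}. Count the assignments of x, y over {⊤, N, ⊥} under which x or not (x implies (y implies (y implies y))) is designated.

Designated under: (x=⊤, y=⊤); (x=⊤, y=N); (x=⊤, y=⊥).

3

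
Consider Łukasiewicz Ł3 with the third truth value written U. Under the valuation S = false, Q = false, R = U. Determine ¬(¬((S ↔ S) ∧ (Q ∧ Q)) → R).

U

S ↔ S = false ↔ false = true
Q ∧ Q = false ∧ false = false
(S ↔ S) ∧ (Q ∧ Q) = true ∧ false = false
¬((S ↔ S) ∧ (Q ∧ Q)) = ¬false = true
¬((S ↔ S) ∧ (Q ∧ Q)) → R = true → U = U
¬(¬((S ↔ S) ∧ (Q ∧ Q)) → R) = ¬U = U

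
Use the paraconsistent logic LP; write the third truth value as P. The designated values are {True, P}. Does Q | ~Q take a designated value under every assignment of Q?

Yes

Every assignment of Q over {True, P, False} gives a value in {True, P}.
In particular, with Q=P: Q | ~Q = P.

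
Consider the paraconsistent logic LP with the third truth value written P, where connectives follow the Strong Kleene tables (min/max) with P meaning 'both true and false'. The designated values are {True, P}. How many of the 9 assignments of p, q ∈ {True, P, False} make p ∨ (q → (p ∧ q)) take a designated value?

Of the 9 assignments, 8 give a value in {True, P}.

8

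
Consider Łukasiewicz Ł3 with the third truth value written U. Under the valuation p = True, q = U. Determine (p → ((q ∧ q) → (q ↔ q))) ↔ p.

True

q ∧ q = U ∧ U = U
q ↔ q = U ↔ U = True
(q ∧ q) → (q ↔ q) = U → True = True
p → ((q ∧ q) → (q ↔ q)) = True → True = True
(p → ((q ∧ q) → (q ↔ q))) ↔ p = True ↔ True = True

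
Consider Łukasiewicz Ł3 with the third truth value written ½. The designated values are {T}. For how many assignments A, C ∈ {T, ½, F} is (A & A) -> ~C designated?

6

Of the 9 assignments, 6 give a value in {T}.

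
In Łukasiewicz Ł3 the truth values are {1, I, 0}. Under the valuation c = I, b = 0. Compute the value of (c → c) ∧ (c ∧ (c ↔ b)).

I

c → c = I → I = 1
c ↔ b = I ↔ 0 = I
c ∧ (c ↔ b) = I ∧ I = I
(c → c) ∧ (c ∧ (c ↔ b)) = 1 ∧ I = I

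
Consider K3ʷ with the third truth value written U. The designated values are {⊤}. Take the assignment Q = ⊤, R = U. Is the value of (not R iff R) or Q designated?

not R = not U = U
not R iff R = U iff U = U
(not R iff R) or Q = U or ⊤ = U
U ∉ {⊤}.

No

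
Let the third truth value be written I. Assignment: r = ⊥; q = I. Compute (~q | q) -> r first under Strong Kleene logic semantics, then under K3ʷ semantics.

I; I

In Strong Kleene logic: ~q = ~I = I
~q | q = I | I = I
(~q | q) -> r = I -> ⊥ = I  [~I | ⊥]
In K3ʷ: ~q = ~I = I
~q | q = I | I = I
(~q | q) -> r = I -> ⊥ = I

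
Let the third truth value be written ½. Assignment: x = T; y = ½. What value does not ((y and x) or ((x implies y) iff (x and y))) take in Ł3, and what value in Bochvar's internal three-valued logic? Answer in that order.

F; ½

In Ł3: y and x = ½ and T = ½
x implies y = T implies ½ = ½  [min(1, 1−1+½)]
x and y = T and ½ = ½
(x implies y) iff (x and y) = ½ iff ½ = T
(y and x) or ((x implies y) iff (x and y)) = ½ or T = T
not ((y and x) or ((x implies y) iff (x and y))) = not T = F
In Bochvar's internal three-valued logic: y and x = ½ and T = ½
x implies y = T implies ½ = ½  [any arg is the third value ⇒ result is the third value]
x and y = T and ½ = ½
(x implies y) iff (x and y) = ½ iff ½ = ½
(y and x) or ((x implies y) iff (x and y)) = ½ or ½ = ½
not ((y and x) or ((x implies y) iff (x and y))) = not ½ = ½
They differ because Ł3 and Bochvar's internal three-valued logic treat ½ differently under the binary connectives.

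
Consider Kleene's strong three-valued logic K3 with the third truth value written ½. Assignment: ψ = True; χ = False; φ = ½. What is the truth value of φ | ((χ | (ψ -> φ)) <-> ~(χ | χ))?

ψ -> φ = True -> ½ = ½  [~True | ½]
χ | (ψ -> φ) = False | ½ = ½
χ | χ = False | False = False
~(χ | χ) = ~False = True
(χ | (ψ -> φ)) <-> ~(χ | χ) = ½ <-> True = ½
φ | ((χ | (ψ -> φ)) <-> ~(χ | χ)) = ½ | ½ = ½

½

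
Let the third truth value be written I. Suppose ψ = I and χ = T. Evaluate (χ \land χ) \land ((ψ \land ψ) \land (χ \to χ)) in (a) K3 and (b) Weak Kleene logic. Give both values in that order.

In K3: χ \land χ = T \land T = T
ψ \land ψ = I \land I = I
χ \to χ = T \to T = T
(ψ \land ψ) \land (χ \to χ) = I \land T = I
(χ \land χ) \land ((ψ \land ψ) \land (χ \to χ)) = T \land I = I
In Weak Kleene logic: χ \land χ = T \land T = T
ψ \land ψ = I \land I = I
χ \to χ = T \to T = T
(ψ \land ψ) \land (χ \to χ) = I \land T = I
(χ \land χ) \land ((ψ \land ψ) \land (χ \to χ)) = T \land I = I

I; I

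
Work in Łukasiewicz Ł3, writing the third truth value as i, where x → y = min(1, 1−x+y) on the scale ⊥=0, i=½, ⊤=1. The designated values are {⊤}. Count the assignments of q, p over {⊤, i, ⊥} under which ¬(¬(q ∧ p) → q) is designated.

Designated under: (q=⊥, p=⊤); (q=⊥, p=i); (q=⊥, p=⊥).

3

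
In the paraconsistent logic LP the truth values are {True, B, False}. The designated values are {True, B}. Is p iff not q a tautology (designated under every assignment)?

Countermodel: p=True, q=True gives False, which is not designated.

No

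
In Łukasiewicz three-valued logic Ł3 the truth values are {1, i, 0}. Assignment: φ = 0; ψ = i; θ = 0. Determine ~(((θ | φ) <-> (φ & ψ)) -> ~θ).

0

θ | φ = 0 | 0 = 0
φ & ψ = 0 & i = 0
(θ | φ) <-> (φ & ψ) = 0 <-> 0 = 1
~θ = ~0 = 1
((θ | φ) <-> (φ & ψ)) -> ~θ = 1 -> 1 = 1
~(((θ | φ) <-> (φ & ψ)) -> ~θ) = ~1 = 0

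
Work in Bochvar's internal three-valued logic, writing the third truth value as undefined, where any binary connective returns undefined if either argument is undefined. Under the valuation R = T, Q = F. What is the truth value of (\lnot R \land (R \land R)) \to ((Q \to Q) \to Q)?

\lnot R = \lnot T = F
R \land R = T \land T = T
\lnot R \land (R \land R) = F \land T = F
Q \to Q = F \to F = T
(Q \to Q) \to Q = T \to F = F
(\lnot R \land (R \land R)) \to ((Q \to Q) \to Q) = F \to F = T

T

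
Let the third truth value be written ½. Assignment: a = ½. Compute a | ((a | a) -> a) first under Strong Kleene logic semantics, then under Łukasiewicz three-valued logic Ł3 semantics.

½; ⊤

In Strong Kleene logic: a | a = ½ | ½ = ½
(a | a) -> a = ½ -> ½ = ½
a | ((a | a) -> a) = ½ | ½ = ½
In Łukasiewicz three-valued logic Ł3: a | a = ½ | ½ = ½
(a | a) -> a = ½ -> ½ = ⊤
a | ((a | a) -> a) = ½ | ⊤ = ⊤
They differ because Strong Kleene logic and Łukasiewicz three-valued logic Ł3 treat ½ differently under implication.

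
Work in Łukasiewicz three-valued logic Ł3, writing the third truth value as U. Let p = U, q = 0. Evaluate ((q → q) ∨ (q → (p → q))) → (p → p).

1

q → q = 0 → 0 = 1
p → q = U → 0 = U  [min(1, 1−½+0)]
q → (p → q) = 0 → U = 1
(q → q) ∨ (q → (p → q)) = 1 ∨ 1 = 1
p → p = U → U = 1
((q → q) ∨ (q → (p → q))) → (p → p) = 1 → 1 = 1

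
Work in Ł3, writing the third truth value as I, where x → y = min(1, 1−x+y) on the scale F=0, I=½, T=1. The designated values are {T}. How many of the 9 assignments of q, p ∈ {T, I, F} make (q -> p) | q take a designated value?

Of the 9 assignments, 8 give a value in {T}.

8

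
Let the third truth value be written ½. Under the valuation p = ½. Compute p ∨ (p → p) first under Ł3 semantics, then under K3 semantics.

In Ł3: p → p = ½ → ½ = T
p ∨ (p → p) = ½ ∨ T = T
In K3: p → p = ½ → ½ = ½  [¬½ ∨ ½]
p ∨ (p → p) = ½ ∨ ½ = ½
They differ because Ł3 and K3 treat ½ differently under implication.

T; ½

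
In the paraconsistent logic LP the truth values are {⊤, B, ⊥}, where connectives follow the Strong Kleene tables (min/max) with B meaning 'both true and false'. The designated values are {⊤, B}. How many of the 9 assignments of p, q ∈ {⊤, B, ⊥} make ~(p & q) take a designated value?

Of the 9 assignments, 8 give a value in {⊤, B}.

8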